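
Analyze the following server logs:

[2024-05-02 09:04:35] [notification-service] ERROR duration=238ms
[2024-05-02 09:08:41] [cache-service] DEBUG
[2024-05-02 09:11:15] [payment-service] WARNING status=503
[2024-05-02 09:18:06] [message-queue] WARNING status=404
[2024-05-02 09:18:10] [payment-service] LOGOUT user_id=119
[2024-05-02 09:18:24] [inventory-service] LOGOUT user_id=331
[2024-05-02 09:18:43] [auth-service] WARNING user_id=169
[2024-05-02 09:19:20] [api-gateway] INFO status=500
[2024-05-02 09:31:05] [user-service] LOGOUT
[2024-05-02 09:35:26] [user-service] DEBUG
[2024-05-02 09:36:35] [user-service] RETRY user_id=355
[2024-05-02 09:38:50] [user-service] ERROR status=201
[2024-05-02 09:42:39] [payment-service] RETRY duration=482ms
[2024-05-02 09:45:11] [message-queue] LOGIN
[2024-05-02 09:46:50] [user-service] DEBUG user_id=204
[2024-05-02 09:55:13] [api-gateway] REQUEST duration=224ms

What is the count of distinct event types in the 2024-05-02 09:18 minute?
2

To count unique event types:

1. Filter events in the minute starting at 2024-05-02 09:18
2. Extract event types from matching entries
3. Count unique types: 2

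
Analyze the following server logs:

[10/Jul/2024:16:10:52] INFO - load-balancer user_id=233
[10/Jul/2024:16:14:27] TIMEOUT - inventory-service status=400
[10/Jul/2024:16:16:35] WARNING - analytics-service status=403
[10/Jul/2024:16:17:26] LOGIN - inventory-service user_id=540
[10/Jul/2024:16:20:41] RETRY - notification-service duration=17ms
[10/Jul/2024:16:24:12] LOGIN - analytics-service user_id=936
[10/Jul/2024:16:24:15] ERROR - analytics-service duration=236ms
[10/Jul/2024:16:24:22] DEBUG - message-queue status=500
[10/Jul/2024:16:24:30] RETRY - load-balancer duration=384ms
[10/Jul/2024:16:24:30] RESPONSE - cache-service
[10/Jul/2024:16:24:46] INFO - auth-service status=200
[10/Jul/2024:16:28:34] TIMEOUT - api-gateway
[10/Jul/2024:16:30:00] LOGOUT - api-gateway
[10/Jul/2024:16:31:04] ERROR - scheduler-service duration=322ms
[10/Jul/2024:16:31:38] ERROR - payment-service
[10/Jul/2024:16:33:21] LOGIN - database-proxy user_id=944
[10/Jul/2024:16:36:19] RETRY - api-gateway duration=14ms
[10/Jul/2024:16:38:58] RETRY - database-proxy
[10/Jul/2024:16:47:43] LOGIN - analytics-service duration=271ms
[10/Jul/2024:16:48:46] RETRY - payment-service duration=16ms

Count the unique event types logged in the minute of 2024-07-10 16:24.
6

To count unique event types:

1. Filter events in the minute starting at 2024-07-10 16:24
2. Extract event types from matching entries
3. Count unique types: 6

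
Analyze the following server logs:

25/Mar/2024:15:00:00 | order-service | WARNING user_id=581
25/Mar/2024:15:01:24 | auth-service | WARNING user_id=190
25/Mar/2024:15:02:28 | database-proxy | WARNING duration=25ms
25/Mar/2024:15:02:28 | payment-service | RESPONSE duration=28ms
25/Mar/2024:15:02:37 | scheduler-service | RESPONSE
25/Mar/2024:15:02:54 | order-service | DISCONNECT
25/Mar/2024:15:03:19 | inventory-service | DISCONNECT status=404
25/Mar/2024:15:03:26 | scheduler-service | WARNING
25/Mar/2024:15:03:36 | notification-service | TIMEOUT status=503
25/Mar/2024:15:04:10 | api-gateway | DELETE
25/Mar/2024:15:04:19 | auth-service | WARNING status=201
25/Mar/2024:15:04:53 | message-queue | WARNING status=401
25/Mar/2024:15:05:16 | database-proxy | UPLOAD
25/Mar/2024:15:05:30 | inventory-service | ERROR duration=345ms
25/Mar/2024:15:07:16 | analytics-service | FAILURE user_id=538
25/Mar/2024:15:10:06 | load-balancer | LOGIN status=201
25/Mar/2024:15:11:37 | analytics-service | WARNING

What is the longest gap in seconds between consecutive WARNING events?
404

To find the longest gap:

1. Extract all WARNING events in chronological order
2. Calculate time differences between consecutive events
3. Find the maximum difference
4. Longest gap: 404 seconds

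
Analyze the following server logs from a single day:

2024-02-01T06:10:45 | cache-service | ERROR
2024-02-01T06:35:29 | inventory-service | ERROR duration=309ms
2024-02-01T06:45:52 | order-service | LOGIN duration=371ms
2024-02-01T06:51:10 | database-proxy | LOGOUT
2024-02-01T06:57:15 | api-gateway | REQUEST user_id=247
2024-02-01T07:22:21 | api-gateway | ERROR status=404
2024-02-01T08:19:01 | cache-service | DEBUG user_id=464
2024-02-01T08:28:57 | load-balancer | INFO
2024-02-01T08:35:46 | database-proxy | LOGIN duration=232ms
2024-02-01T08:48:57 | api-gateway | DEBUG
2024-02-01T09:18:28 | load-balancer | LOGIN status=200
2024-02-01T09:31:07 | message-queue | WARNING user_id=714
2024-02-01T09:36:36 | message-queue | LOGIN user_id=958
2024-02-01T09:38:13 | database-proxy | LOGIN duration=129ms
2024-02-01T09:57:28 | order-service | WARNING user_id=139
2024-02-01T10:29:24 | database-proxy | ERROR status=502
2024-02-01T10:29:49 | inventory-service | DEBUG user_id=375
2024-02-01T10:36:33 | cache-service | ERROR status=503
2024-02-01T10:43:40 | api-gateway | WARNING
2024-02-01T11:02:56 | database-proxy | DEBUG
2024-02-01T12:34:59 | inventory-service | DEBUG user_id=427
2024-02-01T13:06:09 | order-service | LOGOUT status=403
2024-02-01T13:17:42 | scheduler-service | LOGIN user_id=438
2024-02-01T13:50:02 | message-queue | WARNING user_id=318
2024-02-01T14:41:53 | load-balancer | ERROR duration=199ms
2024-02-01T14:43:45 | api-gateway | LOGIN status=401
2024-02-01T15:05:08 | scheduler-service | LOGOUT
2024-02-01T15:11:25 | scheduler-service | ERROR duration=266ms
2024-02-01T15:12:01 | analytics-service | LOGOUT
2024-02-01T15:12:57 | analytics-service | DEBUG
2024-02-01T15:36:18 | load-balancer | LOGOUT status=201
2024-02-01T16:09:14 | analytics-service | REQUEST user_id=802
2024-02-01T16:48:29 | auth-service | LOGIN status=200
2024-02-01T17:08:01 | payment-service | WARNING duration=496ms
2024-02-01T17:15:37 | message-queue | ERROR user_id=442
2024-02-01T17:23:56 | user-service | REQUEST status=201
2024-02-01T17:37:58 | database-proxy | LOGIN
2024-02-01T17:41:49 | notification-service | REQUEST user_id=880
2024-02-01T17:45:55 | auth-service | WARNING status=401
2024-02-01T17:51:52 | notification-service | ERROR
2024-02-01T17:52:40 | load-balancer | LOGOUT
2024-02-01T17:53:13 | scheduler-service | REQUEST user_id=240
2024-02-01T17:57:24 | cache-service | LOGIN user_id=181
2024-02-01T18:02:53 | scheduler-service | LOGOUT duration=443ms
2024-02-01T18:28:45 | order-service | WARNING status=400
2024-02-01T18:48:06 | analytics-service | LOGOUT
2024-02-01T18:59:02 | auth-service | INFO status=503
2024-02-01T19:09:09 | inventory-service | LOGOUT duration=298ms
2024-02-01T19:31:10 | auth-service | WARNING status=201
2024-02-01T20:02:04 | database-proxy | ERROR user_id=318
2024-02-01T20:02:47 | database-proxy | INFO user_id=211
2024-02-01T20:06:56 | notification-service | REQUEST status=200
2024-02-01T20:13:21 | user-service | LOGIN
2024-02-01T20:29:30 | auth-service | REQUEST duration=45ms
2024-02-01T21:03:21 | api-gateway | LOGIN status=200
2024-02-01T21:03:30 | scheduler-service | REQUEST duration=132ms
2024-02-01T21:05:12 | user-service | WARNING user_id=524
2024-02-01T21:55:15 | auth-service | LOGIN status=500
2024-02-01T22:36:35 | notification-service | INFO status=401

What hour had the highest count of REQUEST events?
17

To find the peak hour:

1. Group all REQUEST events by hour
2. Count events in each hour
3. Find hour with maximum count
4. Peak hour: 17 (with 3 events)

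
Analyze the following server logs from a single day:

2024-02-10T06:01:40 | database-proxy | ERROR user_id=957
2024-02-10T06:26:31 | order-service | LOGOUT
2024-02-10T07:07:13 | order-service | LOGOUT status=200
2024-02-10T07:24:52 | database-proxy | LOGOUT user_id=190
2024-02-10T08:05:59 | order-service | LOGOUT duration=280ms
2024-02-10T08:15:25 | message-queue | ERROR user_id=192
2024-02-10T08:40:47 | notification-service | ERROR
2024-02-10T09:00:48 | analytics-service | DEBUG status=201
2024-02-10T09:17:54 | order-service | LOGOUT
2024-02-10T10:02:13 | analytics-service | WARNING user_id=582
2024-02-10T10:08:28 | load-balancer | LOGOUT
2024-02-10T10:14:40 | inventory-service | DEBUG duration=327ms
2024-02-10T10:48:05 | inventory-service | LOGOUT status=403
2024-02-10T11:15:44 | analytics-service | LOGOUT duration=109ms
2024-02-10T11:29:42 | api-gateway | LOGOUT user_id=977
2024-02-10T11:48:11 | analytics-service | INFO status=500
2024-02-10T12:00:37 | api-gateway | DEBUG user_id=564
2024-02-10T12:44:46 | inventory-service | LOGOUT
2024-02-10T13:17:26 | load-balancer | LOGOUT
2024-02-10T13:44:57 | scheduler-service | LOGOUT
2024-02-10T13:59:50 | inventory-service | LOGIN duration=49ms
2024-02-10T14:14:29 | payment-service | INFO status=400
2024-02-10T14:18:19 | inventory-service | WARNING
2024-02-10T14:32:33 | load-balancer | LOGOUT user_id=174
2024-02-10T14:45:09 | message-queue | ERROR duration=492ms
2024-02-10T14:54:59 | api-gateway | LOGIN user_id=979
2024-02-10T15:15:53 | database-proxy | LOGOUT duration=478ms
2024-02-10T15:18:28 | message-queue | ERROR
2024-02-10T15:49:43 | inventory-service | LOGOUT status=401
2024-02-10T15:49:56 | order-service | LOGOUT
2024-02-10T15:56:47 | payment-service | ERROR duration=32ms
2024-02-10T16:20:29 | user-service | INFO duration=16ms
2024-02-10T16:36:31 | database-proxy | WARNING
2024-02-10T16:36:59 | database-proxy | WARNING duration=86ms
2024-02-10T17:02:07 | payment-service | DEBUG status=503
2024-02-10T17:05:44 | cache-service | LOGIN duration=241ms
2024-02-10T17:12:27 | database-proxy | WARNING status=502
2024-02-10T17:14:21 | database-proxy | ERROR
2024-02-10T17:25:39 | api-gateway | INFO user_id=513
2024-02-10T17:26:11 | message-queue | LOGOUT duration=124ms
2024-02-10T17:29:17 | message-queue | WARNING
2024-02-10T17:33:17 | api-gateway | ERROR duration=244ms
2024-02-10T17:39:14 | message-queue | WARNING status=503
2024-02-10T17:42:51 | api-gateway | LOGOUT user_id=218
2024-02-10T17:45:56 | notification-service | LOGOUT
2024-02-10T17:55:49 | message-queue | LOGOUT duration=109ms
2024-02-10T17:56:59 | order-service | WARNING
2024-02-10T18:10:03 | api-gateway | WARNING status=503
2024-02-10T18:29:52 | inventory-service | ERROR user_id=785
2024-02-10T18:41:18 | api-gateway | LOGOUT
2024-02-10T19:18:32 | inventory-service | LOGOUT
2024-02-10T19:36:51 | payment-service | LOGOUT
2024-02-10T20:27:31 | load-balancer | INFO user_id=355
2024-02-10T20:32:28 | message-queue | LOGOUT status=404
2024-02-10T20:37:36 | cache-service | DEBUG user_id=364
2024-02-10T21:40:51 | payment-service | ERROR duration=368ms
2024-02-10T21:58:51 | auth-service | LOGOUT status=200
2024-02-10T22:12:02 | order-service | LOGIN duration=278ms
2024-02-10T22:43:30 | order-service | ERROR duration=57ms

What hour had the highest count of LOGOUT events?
17

To find the peak hour:

1. Group all LOGOUT events by hour
2. Count events in each hour
3. Find hour with maximum count
4. Peak hour: 17 (with 4 events)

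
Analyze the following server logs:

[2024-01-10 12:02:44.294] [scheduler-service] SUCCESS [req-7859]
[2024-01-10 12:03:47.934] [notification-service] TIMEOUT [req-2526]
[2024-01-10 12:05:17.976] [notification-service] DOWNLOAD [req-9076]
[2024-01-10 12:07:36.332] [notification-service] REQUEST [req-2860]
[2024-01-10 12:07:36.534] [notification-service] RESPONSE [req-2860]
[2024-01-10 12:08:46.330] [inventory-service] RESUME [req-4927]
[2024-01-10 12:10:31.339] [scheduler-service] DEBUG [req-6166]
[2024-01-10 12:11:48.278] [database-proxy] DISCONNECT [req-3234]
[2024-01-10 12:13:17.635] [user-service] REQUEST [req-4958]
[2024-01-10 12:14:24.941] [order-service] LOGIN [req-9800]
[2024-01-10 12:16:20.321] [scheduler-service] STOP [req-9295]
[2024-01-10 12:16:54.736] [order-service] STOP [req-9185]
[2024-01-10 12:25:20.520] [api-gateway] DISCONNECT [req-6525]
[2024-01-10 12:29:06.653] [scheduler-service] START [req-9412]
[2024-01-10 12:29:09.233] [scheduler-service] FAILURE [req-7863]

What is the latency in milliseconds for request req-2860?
202

To calculate latency:

1. Find REQUEST with id req-2860: 2024-01-10 12:07:36.332
2. Find RESPONSE with id req-2860: 2024-01-10 12:07:36.534
3. Latency: 2024-01-10 12:07:36.534 - 2024-01-10 12:07:36.332 = 202ms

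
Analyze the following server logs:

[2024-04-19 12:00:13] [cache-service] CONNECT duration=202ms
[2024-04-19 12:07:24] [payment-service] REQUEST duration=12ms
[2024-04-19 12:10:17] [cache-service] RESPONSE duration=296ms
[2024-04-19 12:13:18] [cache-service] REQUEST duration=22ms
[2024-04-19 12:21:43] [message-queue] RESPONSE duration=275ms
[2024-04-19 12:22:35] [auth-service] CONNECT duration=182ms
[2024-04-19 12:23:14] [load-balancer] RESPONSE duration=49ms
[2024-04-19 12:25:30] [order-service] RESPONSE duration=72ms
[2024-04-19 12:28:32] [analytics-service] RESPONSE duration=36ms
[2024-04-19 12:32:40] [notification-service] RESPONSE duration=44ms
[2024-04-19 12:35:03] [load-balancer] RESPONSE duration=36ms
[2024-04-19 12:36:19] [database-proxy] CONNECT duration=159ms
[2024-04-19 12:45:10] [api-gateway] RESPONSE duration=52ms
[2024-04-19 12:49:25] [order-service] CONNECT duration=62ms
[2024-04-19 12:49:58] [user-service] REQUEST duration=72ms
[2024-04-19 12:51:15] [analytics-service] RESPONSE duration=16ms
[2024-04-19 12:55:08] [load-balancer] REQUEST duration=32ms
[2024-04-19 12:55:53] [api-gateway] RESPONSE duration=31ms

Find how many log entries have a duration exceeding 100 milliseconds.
5

To count timeouts:

1. Threshold: 100ms
2. Extract duration from each log entry
3. Count entries where duration > 100
4. Timeout count: 5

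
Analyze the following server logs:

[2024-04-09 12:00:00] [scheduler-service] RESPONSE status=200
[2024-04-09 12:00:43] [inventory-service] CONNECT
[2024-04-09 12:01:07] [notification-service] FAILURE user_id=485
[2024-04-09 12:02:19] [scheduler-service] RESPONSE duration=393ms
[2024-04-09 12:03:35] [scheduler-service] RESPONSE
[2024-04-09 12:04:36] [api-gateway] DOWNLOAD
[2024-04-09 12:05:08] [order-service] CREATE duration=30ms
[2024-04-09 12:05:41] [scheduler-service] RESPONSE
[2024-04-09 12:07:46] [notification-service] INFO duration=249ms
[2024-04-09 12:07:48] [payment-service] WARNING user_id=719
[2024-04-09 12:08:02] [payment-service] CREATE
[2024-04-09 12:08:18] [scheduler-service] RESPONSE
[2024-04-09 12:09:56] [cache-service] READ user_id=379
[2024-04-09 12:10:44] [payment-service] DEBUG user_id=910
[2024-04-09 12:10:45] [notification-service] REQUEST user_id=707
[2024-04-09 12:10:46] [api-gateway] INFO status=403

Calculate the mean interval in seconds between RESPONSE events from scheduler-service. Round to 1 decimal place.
124.5

To calculate average interval:

1. Find all RESPONSE events for scheduler-service in order
2. Calculate time gaps between consecutive events
3. Compute mean of gaps: 498 / 4 = 124.5 seconds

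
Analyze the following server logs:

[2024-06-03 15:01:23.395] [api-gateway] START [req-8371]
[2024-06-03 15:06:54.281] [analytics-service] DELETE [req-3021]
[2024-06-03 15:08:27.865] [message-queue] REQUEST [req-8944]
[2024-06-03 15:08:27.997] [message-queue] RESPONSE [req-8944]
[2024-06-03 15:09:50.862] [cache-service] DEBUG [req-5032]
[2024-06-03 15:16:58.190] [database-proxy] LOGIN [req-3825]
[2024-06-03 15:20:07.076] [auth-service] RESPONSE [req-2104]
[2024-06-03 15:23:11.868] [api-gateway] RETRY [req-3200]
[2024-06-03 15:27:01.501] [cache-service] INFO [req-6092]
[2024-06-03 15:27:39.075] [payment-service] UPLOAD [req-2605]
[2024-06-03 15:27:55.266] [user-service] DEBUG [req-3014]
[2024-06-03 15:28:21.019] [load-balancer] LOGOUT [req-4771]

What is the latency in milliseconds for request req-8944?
132

To calculate latency:

1. Find REQUEST with id req-8944: 2024-06-03 15:08:27.865
2. Find RESPONSE with id req-8944: 2024-06-03 15:08:27.997
3. Latency: 2024-06-03 15:08:27.997 - 2024-06-03 15:08:27.865 = 132ms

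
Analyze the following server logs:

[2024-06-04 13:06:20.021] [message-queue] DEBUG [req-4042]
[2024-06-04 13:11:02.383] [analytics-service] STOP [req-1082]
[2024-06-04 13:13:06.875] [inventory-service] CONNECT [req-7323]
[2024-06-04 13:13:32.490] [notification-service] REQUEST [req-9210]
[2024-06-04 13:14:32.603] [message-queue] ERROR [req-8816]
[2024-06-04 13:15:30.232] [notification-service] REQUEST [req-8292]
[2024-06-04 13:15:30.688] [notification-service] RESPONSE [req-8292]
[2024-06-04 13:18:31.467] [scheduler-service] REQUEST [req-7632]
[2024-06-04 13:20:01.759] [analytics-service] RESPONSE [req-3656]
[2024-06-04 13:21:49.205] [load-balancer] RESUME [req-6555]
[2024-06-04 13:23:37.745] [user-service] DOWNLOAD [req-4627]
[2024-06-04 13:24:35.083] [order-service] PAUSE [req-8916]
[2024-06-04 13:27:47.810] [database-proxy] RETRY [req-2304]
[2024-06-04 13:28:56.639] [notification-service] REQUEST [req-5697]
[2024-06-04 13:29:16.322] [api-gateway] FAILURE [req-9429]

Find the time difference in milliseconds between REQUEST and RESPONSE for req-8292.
456

To calculate latency:

1. Find REQUEST with id req-8292: 2024-06-04 13:15:30.232
2. Find RESPONSE with id req-8292: 2024-06-04 13:15:30.688
3. Latency: 2024-06-04 13:15:30.688 - 2024-06-04 13:15:30.232 = 456ms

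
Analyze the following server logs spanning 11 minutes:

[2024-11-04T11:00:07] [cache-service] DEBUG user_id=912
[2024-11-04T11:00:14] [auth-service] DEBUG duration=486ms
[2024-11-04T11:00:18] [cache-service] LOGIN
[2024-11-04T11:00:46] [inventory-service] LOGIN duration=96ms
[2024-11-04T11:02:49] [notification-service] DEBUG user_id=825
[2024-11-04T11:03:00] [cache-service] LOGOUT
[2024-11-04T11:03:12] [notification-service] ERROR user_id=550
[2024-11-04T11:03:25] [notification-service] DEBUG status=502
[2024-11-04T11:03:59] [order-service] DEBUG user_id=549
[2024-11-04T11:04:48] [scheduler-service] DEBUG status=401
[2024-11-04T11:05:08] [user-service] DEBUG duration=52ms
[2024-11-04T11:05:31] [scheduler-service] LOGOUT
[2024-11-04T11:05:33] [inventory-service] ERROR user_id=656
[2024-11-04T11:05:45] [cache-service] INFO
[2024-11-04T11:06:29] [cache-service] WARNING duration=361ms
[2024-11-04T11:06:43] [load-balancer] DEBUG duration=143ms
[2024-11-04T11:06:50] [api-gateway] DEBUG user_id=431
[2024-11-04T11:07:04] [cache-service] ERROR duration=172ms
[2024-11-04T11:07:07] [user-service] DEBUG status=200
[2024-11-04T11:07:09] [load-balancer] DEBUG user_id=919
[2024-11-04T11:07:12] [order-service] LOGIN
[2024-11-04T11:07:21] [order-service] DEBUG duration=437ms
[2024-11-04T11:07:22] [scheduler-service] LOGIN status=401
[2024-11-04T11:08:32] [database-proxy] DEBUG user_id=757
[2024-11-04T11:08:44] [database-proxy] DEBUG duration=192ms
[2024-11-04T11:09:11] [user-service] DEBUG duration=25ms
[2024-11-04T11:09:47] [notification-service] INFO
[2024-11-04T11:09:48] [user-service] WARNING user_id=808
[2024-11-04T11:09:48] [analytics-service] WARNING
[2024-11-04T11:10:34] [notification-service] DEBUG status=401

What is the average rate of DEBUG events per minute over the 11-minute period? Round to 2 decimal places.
1.45

To calculate the rate:

1. Count total DEBUG events: 16
2. Total time period: 11 minutes
3. Rate = 16 / 11 = 1.45 events per minute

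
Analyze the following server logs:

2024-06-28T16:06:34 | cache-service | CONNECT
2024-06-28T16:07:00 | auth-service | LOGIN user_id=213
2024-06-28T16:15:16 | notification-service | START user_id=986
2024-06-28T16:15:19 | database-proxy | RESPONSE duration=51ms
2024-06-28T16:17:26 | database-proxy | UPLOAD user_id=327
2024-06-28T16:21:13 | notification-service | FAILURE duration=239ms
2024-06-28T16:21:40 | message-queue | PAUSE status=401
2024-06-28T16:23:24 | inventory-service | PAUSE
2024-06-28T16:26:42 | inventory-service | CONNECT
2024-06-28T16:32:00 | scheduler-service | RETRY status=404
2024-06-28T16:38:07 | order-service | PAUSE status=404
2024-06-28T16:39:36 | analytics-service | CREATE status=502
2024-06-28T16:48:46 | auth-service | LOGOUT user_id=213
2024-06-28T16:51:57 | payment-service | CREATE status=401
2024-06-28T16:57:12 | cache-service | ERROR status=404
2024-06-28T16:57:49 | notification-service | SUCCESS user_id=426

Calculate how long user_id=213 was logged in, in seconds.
2506

To calculate session duration:

1. Find LOGIN event for user_id=213: 2024-06-28T16:07:00
2. Find LOGOUT event for user_id=213: 2024-06-28T16:48:46
3. Session duration: 2024-06-28T16:48:46 - 2024-06-28T16:07:00 = 2506 seconds (41 minutes)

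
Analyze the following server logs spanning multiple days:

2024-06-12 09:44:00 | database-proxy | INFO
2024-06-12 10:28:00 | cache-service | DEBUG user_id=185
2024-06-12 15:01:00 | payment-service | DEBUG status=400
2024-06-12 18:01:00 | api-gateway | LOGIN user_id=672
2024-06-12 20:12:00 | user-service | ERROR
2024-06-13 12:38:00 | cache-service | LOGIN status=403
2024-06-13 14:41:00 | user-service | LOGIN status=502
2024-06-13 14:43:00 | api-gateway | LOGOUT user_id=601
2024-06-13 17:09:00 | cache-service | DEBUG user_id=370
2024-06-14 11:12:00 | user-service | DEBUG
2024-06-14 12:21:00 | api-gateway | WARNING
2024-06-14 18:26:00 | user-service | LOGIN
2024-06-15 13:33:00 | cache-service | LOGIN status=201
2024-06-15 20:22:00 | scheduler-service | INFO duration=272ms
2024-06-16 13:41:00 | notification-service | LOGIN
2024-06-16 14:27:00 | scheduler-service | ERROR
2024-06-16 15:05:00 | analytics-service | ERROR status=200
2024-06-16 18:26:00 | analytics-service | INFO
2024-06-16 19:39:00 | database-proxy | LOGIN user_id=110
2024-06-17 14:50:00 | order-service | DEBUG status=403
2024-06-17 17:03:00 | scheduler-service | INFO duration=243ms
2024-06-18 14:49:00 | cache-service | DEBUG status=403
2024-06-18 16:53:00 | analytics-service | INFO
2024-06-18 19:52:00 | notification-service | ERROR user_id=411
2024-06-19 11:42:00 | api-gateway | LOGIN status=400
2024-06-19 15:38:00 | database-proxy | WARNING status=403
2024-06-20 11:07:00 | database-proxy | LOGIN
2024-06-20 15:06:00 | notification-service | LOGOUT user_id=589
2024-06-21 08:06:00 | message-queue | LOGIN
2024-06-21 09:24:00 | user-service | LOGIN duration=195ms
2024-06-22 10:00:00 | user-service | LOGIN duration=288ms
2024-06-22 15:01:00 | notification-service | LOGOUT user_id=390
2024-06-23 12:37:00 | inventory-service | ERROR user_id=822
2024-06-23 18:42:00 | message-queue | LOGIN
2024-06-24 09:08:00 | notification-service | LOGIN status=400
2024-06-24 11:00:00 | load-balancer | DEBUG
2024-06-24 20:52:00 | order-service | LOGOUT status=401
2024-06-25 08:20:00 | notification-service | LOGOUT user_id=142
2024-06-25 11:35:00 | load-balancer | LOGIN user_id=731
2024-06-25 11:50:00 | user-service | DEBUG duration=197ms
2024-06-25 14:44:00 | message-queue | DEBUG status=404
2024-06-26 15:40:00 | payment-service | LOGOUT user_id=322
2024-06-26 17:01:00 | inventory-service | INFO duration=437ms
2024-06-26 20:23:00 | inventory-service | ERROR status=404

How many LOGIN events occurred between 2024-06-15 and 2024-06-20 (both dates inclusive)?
5

To filter by date range:

1. Date range: 2024-06-15 through 2024-06-20, both dates inclusive
2. Filter for LOGIN events whose date falls in this range
3. Count matching events: 5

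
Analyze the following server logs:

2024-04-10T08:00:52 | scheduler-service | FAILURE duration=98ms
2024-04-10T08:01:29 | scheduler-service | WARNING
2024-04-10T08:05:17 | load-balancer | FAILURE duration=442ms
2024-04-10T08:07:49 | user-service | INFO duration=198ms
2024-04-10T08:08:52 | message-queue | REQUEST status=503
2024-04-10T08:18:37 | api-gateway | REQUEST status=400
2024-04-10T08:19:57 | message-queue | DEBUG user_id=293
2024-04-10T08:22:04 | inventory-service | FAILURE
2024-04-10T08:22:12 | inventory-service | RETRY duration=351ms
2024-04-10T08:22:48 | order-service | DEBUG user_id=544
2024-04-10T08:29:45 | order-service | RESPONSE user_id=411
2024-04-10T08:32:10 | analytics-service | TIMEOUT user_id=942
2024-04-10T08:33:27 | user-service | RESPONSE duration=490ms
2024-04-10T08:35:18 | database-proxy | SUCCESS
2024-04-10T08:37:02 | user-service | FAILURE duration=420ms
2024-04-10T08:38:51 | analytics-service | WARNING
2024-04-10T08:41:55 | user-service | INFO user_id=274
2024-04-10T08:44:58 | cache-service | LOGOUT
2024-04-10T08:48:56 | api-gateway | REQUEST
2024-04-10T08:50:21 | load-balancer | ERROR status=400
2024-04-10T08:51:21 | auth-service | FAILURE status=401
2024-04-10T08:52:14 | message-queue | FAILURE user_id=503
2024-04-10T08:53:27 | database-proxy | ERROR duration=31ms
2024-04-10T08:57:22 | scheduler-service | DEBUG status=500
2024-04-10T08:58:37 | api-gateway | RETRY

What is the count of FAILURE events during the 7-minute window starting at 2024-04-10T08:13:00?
0

To count events in the time window:

1. Window boundaries: 2024-04-10T08:13:00 to 2024-04-10T08:20:00
2. Filter for FAILURE events within this window
3. Count matching events: 0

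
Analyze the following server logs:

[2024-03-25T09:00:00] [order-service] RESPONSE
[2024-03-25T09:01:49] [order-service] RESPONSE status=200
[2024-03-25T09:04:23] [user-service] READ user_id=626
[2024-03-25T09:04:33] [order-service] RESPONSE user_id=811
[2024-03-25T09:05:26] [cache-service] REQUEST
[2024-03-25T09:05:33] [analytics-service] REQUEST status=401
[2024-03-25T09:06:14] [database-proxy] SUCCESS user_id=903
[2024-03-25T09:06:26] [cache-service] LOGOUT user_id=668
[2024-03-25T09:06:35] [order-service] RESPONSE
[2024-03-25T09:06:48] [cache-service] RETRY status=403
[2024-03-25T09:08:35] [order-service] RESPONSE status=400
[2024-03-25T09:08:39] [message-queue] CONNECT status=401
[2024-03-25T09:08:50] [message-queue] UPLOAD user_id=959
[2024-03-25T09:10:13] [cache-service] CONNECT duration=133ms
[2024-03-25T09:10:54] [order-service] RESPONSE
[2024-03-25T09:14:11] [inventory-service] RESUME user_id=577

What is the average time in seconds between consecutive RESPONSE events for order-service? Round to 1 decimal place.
130.8

To calculate average interval:

1. Find all RESPONSE events for order-service in order
2. Calculate time gaps between consecutive events
3. Compute mean of gaps: 654 / 5 = 130.8 seconds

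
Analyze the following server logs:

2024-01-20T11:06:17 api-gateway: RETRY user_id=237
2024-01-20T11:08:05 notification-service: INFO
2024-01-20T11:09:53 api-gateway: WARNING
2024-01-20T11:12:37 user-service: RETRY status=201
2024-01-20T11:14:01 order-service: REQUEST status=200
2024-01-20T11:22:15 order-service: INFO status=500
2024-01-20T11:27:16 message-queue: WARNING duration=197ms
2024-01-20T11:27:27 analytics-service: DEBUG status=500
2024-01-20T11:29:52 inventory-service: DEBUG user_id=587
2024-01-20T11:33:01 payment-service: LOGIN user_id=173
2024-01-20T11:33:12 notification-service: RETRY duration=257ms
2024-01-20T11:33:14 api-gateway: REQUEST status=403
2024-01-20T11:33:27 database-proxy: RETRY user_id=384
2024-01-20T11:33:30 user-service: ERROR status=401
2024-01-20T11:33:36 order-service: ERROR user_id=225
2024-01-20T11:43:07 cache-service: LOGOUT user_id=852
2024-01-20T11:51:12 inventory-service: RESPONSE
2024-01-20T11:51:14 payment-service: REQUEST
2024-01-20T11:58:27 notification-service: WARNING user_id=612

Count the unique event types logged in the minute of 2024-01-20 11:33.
4

To count unique event types:

1. Filter events in the minute starting at 2024-01-20 11:33
2. Extract event types from matching entries
3. Count unique types: 4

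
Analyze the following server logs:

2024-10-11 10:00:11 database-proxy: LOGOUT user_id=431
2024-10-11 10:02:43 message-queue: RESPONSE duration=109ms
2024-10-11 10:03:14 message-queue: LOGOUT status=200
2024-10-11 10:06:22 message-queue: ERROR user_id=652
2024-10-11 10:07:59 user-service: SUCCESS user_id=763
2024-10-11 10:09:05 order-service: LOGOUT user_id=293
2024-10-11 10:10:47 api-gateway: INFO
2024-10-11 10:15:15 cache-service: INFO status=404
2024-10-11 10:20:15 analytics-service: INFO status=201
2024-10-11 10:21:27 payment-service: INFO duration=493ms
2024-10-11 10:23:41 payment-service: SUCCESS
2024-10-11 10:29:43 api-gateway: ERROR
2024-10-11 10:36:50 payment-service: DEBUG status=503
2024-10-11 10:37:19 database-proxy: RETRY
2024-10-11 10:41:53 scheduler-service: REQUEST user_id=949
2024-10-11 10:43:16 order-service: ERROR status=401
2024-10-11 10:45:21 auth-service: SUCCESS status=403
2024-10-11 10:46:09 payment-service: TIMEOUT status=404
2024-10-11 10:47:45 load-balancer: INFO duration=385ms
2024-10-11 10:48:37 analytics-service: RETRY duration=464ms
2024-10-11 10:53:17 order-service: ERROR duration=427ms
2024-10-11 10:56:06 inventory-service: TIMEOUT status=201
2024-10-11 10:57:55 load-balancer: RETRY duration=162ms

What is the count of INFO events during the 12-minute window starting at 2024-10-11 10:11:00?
3

To count events in the time window:

1. Window boundaries: 2024-10-11 10:11:00 to 2024-10-11 10:23:00
2. Filter for INFO events within this window
3. Count matching events: 3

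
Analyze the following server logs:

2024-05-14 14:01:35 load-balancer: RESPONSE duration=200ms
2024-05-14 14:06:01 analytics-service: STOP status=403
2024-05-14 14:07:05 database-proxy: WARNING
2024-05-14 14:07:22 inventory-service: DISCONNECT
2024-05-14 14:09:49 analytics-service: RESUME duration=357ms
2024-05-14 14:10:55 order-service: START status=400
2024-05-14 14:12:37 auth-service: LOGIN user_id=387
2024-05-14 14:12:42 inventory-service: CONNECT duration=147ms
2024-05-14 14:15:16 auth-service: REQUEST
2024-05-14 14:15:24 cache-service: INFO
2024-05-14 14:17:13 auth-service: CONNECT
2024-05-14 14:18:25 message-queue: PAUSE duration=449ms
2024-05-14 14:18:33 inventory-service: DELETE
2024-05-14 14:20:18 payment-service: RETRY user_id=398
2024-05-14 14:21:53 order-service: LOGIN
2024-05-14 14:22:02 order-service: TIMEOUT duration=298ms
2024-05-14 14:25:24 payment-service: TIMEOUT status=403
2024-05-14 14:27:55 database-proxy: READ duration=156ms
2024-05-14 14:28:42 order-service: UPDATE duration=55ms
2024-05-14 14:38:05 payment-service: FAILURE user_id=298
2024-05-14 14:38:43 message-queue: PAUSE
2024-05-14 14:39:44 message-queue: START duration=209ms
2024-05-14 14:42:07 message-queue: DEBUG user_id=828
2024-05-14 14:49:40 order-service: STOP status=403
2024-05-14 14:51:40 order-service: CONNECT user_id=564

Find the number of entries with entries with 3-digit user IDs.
5

To find matching entries:

1. Pattern to match: entries with 3-digit user IDs
2. Scan each log entry for the pattern
3. Count matches: 5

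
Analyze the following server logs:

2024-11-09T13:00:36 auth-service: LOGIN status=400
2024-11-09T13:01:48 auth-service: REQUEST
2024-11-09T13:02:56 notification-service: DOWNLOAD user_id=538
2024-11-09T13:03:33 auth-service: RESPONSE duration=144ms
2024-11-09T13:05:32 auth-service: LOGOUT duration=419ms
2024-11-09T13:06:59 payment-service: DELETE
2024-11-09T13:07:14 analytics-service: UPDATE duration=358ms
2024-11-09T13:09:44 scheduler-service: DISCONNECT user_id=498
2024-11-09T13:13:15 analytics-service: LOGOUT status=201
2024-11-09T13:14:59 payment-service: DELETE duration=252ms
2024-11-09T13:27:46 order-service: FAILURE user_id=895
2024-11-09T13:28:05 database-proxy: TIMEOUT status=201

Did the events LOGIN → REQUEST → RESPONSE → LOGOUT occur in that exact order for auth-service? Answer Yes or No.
Yes

To verify sequence order:

1. Find all events in sequence LOGIN → REQUEST → RESPONSE → LOGOUT for auth-service
2. Extract their timestamps
3. Check if timestamps are in ascending order
4. Result: Yes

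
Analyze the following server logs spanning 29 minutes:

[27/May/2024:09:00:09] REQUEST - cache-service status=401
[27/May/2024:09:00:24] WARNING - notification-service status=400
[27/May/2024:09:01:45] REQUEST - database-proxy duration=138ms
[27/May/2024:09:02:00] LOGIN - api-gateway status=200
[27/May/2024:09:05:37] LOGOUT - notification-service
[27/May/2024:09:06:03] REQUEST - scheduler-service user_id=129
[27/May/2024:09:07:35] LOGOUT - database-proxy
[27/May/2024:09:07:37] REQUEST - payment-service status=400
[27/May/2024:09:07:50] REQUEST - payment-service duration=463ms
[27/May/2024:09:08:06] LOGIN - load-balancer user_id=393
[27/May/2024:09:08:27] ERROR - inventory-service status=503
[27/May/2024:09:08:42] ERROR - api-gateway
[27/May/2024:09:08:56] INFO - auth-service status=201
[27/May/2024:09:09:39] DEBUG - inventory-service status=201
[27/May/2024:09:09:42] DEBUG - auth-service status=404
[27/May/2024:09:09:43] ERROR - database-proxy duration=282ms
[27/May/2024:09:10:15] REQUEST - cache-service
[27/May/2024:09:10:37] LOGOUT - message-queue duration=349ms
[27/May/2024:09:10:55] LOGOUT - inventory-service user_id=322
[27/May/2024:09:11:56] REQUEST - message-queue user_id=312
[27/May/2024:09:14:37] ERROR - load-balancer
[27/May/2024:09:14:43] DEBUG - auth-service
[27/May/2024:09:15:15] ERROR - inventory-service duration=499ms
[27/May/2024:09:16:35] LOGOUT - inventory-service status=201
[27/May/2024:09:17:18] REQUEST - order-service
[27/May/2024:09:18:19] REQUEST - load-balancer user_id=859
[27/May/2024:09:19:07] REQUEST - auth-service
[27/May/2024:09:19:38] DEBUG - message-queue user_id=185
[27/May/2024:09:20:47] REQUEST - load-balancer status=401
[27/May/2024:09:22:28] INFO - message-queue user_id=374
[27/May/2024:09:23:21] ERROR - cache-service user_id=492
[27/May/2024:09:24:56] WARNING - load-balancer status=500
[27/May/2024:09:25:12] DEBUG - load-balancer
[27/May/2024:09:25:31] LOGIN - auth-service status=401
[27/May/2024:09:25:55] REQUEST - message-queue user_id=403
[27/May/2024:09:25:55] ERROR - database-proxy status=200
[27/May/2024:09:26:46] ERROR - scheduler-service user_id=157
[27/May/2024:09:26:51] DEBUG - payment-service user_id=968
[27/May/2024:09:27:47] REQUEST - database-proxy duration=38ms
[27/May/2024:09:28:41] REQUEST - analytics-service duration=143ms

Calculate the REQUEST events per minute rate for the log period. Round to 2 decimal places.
0.48

To calculate the rate:

1. Count total REQUEST events: 14
2. Total time period: 29 minutes
3. Rate = 14 / 29 = 0.48 events per minute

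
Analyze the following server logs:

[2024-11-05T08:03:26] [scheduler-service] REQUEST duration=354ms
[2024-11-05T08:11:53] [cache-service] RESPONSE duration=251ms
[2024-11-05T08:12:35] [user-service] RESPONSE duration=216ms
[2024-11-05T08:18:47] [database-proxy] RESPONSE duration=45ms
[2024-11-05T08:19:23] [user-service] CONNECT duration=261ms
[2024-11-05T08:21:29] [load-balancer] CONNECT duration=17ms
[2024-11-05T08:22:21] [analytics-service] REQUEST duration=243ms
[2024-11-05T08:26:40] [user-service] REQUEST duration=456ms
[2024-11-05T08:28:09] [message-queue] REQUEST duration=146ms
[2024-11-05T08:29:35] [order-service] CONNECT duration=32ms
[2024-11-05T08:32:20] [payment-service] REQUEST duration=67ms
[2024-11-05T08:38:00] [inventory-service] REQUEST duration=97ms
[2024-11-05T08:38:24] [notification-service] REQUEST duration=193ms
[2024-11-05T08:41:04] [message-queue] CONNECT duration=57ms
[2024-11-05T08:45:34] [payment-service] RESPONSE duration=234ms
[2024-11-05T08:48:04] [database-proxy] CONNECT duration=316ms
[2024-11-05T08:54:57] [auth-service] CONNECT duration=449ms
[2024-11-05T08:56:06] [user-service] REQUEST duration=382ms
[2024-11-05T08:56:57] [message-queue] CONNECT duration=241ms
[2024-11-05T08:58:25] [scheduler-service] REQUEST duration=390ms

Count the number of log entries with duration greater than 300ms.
6

To count timeouts:

1. Threshold: 300ms
2. Extract duration from each log entry
3. Count entries where duration > 300
4. Timeout count: 6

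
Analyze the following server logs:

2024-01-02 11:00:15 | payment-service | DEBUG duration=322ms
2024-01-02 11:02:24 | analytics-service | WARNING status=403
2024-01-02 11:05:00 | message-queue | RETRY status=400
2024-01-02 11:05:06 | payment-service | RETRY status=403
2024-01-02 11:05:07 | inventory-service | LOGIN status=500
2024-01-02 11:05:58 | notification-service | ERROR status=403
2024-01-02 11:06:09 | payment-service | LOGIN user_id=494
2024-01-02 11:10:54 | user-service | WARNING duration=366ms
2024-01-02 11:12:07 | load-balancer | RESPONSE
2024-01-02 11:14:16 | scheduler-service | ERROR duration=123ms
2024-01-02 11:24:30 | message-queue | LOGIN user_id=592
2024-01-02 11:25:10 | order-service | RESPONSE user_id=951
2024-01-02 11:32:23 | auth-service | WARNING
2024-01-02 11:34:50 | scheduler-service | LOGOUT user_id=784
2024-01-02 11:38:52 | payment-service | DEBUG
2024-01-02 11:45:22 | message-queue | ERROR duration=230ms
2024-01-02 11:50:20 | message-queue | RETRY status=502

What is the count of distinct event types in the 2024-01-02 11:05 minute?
3

To count unique event types:

1. Filter events in the minute starting at 2024-01-02 11:05
2. Extract event types from matching entries
3. Count unique types: 3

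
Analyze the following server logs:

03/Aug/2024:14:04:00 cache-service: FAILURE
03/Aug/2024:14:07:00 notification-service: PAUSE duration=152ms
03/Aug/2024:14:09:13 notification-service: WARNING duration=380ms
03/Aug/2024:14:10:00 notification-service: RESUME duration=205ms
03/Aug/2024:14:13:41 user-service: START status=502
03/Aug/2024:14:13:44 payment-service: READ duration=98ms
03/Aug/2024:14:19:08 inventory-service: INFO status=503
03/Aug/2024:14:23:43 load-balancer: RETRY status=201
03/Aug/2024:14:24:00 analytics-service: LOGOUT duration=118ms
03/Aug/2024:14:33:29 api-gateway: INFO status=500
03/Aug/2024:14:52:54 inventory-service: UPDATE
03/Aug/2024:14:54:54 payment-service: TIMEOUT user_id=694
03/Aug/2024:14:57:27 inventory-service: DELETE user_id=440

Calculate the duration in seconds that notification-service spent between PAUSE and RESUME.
180

To calculate state duration:

1. Find PAUSE event for notification-service: 03/Aug/2024:14:07:00
2. Find RESUME event for notification-service: 03/Aug/2024:14:10:00
3. Calculate duration: 03/Aug/2024:14:10:00 - 03/Aug/2024:14:07:00 = 180 seconds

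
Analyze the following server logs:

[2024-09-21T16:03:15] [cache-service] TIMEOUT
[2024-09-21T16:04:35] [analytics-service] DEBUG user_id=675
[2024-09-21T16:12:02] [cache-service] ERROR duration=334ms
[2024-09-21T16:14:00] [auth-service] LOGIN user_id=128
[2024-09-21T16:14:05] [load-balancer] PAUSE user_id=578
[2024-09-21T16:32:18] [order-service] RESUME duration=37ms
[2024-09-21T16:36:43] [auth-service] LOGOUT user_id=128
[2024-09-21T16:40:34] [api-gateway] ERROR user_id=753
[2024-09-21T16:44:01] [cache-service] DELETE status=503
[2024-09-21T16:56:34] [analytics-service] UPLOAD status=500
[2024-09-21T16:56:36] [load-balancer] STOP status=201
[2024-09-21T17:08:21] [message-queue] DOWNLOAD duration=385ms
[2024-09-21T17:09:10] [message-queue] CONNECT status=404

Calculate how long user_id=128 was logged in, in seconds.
1363

To calculate session duration:

1. Find LOGIN event for user_id=128: 2024-09-21T16:14:00
2. Find LOGOUT event for user_id=128: 2024-09-21T16:36:43
3. Session duration: 2024-09-21T16:36:43 - 2024-09-21T16:14:00 = 1363 seconds (22 minutes)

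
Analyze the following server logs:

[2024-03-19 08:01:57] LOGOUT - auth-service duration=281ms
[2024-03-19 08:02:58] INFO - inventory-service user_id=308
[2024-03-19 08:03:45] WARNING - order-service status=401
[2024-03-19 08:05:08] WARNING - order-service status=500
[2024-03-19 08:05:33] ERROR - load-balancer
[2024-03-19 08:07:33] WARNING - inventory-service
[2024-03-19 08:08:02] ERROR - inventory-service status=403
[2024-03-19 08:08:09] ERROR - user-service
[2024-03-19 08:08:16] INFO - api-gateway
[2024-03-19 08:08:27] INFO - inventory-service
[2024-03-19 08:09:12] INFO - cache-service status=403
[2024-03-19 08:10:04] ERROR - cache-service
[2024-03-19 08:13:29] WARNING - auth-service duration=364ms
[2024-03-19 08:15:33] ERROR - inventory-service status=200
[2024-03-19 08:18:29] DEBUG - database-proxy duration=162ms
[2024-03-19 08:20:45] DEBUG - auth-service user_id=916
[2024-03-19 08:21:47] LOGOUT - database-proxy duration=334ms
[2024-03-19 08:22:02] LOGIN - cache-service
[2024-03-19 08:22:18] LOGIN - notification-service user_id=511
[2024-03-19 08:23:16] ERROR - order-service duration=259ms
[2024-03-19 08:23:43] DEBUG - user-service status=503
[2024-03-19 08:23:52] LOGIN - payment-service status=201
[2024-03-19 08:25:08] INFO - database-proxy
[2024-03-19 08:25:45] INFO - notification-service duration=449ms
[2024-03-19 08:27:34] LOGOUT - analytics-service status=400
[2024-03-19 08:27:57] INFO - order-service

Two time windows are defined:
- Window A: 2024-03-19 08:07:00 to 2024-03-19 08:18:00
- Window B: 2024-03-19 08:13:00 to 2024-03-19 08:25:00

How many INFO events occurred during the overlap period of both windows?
0

To find overlap events:

1. Window A: 2024-03-19 08:07:00 to 2024-03-19 08:18:00
2. Window B: 2024-03-19 08:13:00 to 2024-03-19 08:25:00
3. Overlap period: 2024-03-19 08:13:00 to 2024-03-19 08:18:00
4. Count INFO events in overlap: 0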